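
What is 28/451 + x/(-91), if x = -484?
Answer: 220832/41041 ≈ 5.3808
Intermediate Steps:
28/451 + x/(-91) = 28/451 - 484/(-91) = 28*(1/451) - 484*(-1/91) = 28/451 + 484/91 = 220832/41041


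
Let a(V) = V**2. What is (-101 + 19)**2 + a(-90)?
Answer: 14824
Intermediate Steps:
(-101 + 19)**2 + a(-90) = (-101 + 19)**2 + (-90)**2 = (-82)**2 + 8100 = 6724 + 8100 = 14824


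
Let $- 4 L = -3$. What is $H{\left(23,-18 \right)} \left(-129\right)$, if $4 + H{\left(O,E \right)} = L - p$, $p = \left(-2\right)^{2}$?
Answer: $\frac{3741}{4} \approx 935.25$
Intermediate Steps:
$L = \frac{3}{4}$ ($L = \left(- \frac{1}{4}\right) \left(-3\right) = \frac{3}{4} \approx 0.75$)
$p = 4$
$H{\left(O,E \right)} = - \frac{29}{4}$ ($H{\left(O,E \right)} = -4 + \left(\frac{3}{4} - 4\right) = -4 - \frac{13}{4} = - \frac{29}{4}$)
$H{\left(23,-18 \right)} \left(-129\right) = \left(- \frac{29}{4}\right) \left(-129\right) = \frac{3741}{4}$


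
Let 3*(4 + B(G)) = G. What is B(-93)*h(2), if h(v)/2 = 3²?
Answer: -630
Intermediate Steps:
B(G) = -4 + G/3
h(v) = 18 (h(v) = 2*3² = 2*9 = 18)
B(-93)*h(2) = (-4 + (⅓)*(-93))*18 = (-4 - 31)*18 = -35*18 = -630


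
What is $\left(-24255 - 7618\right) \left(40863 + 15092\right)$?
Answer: $-1783453715$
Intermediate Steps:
$\left(-24255 - 7618\right) \left(40863 + 15092\right) = \left(-31873\right) 55955 = -1783453715$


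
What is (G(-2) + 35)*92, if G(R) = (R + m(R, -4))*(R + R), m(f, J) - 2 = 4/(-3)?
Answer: 11132/3 ≈ 3710.7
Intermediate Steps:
m(f, J) = ⅔ (m(f, J) = 2 + 4/(-3) = 2 + 4*(-⅓) = 2 - 4/3 = ⅔)
G(R) = 2*R*(⅔ + R) (G(R) = (R + ⅔)*(R + R) = (⅔ + R)*(2*R) = 2*R*(⅔ + R))
(G(-2) + 35)*92 = ((⅔)*(-2)*(2 + 3*(-2)) + 35)*92 = ((⅔)*(-2)*(2 - 6) + 35)*92 = ((⅔)*(-2)*(-4) + 35)*92 = (16/3 + 35)*92 = (121/3)*92 = 11132/3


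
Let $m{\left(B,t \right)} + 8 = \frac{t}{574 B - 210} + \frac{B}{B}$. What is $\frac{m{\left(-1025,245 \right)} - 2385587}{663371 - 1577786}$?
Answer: $\frac{40116148711}{15376802640} \approx 2.6089$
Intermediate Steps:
$m{\left(B,t \right)} = -7 + \frac{t}{-210 + 574 B}$ ($m{\left(B,t \right)} = -8 + \left(\frac{t}{574 B - 210} + \frac{B}{B}\right) = -8 + \left(\frac{t}{-210 + 574 B} + 1\right) = -8 + \left(1 + \frac{t}{-210 + 574 B}\right) = -7 + \frac{t}{-210 + 574 B}$)
$\frac{m{\left(-1025,245 \right)} - 2385587}{663371 - 1577786} = \frac{\frac{1470 + 245 - -4118450}{14 \left(-15 + 41 \left(-1025\right)\right)} - 2385587}{663371 - 1577786} = \frac{\frac{1470 + 245 + 4118450}{14 \left(-15 - 42025\right)} - 2385587}{-914415} = \left(\frac{1}{14} \frac{1}{-42040} \cdot 4120165 - 2385587\right) \left(- \frac{1}{914415}\right) = \left(\frac{1}{14} \left(- \frac{1}{42040}\right) 4120165 - 2385587\right) \left(- \frac{1}{914415}\right) = \left(- \frac{117719}{16816} - 2385587\right) \left(- \frac{1}{914415}\right) = \left(- \frac{40116148711}{16816}\right) \left(- \frac{1}{914415}\right) = \frac{40116148711}{15376802640}$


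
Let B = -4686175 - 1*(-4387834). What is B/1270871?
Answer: -298341/1270871 ≈ -0.23475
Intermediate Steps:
B = -298341 (B = -4686175 + 4387834 = -298341)
B/1270871 = -298341/1270871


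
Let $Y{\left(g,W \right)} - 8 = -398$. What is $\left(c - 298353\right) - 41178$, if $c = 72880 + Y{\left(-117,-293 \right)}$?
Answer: $-267041$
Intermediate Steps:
$Y{\left(g,W \right)} = -390$ ($Y{\left(g,W \right)} = 8 - 398 = -390$)
$c = 72490$ ($c = 72880 - 390 = 72490$)
$\left(c - 298353\right) - 41178 = \left(72490 - 298353\right) - 41178 = -225863 - 41178 = -267041$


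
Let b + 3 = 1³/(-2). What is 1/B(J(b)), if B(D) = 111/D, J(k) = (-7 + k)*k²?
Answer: -343/296 ≈ -1.1588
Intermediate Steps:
b = -7/2 (b = -3 + 1³/(-2) = -3 + 1*(-½) = -3 - ½ = -7/2 ≈ -3.5000)
J(k) = k²*(-7 + k)
1/B(J(b)) = 1/(111/(((-7/2)²*(-7 - 7/2)))) = 1/(111/(((49/4)*(-21/2)))) = 1/(111/(-1029/8)) = 1/(111*(-8/1029)) = 1/(-296/343) = -343/296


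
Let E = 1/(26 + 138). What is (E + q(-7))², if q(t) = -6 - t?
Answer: 27225/26896 ≈ 1.0122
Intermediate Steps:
E = 1/164 ≈ 0.0060976
(E + q(-7))² = (1/164 + (-6 - 1*(-7)))² = (1/164 + (-6 + 7))² = (1/164 + 1)² = (165/164)² = 27225/26896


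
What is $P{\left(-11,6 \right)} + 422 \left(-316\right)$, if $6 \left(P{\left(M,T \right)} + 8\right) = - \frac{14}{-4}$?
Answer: $- \frac{1600313}{12} \approx -1.3336 \cdot 10^{5}$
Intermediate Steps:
$P{\left(M,T \right)} = - \frac{89}{12}$ ($P{\left(M,T \right)} = -8 + \frac{\left(-14\right) \frac{1}{-4}}{6} = -8 + \frac{\left(-14\right) \left(- \frac{1}{4}\right)}{6} = -8 + \frac{1}{6} \cdot \frac{7}{2} = -8 + \frac{7}{12} = - \frac{89}{12}$)
$P{\left(-11,6 \right)} + 422 \left(-316\right) = - \frac{89}{12} + 422 \left(-316\right) = - \frac{89}{12} - 133352 = - \frac{1600313}{12}$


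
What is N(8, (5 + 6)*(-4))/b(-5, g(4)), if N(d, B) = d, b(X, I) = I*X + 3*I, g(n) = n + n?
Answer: -1/2 ≈ -0.50000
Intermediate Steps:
g(n) = 2*n
b(X, I) = 3*I + I*X
N(8, (5 + 6)*(-4))/b(-5, g(4)) = 8/(((2*4)*(3 - 5))) = 8/((8*(-2))) = 8/(-16) = 8*(-1/16) = -1/2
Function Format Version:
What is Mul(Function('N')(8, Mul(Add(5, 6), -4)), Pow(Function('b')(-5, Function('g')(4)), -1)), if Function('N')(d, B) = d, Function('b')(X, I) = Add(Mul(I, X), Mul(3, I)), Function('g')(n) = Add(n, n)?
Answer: Rational(-1, 2) ≈ -0.50000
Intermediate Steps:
Function('g')(n) = Mul(2, n)
Function('b')(X, I) = Add(Mul(3, I), Mul(I, X))
Mul(Function('N')(8, Mul(Add(5, 6), -4)), Pow(Function('b')(-5, Function('g')(4)), -1)) = Mul(8, Pow(Mul(Mul(2, 4), Add(3, -5)), -1)) = Mul(8, Pow(Mul(8, -2), -1)) = Mul(8, Pow(-16, -1)) = Mul(8, Rational(-1, 16)) = Rational(-1, 2)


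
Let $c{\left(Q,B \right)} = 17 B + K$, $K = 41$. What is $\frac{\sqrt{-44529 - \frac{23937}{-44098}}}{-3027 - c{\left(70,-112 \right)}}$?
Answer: $- \frac{i \sqrt{9621281575410}}{17110024} \approx - 0.18129 i$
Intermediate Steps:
$c{\left(Q,B \right)} = 41 + 17 B$ ($c{\left(Q,B \right)} = 17 B + 41 = 41 + 17 B$)
$\frac{\sqrt{-44529 - \frac{23937}{-44098}}}{-3027 - c{\left(70,-112 \right)}} = \frac{\sqrt{-44529 - \frac{23937}{-44098}}}{-3027 - \left(41 + 17 \left(-112\right)\right)} = \frac{\sqrt{-44529 - - \frac{23937}{44098}}}{-3027 - \left(41 - 1904\right)} = \frac{\sqrt{-44529 + \frac{23937}{44098}}}{-3027 - -1863} = \frac{\sqrt{- \frac{1963615905}{44098}}}{-3027 + 1863} = \frac{\frac{3}{44098} i \sqrt{9621281575410}}{-1164} = \frac{3 i \sqrt{9621281575410}}{44098} \left(- \frac{1}{1164}\right) = - \frac{i \sqrt{9621281575410}}{17110024}$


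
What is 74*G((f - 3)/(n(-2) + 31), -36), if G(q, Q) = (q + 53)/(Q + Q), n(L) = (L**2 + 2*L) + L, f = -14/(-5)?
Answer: -71077/1305 ≈ -54.465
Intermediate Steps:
f = 14/5 (f = -14*(-1/5) = 14/5 ≈ 2.8000)
n(L) = L**2 + 3*L
G(q, Q) = (53 + q)/(2*Q) (G(q, Q) = (53 + q)/((2*Q)) = (53 + q)*(1/(2*Q)) = (53 + q)/(2*Q))
74*G((f - 3)/(n(-2) + 31), -36) = 74*((1/2)*(53 + (14/5 - 3)/(-2*(3 - 2) + 31))/(-36)) = 74*((1/2)*(-1/36)*(53 - 1/(5*(-2*1 + 31)))) = 74*((1/2)*(-1/36)*(53 - 1/(5*(-2 + 31)))) = 74*((1/2)*(-1/36)*(53 - 1/5/29)) = 74*((1/2)*(-1/36)*(53 - 1/5*1/29)) = 74*((1/2)*(-1/36)*(53 - 1/145)) = 74*((1/2)*(-1/36)*(7684/145)) = 74*(-1921/2610) = -71077/1305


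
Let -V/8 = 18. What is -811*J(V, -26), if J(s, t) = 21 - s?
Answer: -133815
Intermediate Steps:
V = -144 (V = -8*18 = -144)
-811*J(V, -26) = -811*(21 - 1*(-144)) = -811*(21 + 144) = -811*165 = -133815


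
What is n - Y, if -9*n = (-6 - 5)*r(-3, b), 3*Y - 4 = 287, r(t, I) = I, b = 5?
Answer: -818/9 ≈ -90.889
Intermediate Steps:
Y = 97 (Y = 4/3 + (⅓)*287 = 4/3 + 287/3 = 97)
n = 55/9 (n = -(-6 - 5)*5/9 = -(-11)*5/9 = -⅑*(-55) = 55/9 ≈ 6.1111)
n - Y = 55/9 - 1*97 = 55/9 - 97 = -818/9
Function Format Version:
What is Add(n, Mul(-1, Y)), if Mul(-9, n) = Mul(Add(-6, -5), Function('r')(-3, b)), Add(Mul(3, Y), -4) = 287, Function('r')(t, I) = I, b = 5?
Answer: Rational(-818, 9) ≈ -90.889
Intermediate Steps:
Y = 97 (Y = Add(Rational(4, 3), Mul(Rational(1, 3), 287)) = Add(Rational(4, 3), Rational(287, 3)) = 97)
n = Rational(55, 9) (n = Mul(Rational(-1, 9), Mul(Add(-6, -5), 5)) = Mul(Rational(-1, 9), Mul(-11, 5)) = Mul(Rational(-1, 9), -55) = Rational(55, 9) ≈ 6.1111)
Add(n, Mul(-1, Y)) = Add(Rational(55, 9), Mul(-1, 97)) = Add(Rational(55, 9), -97) = Rational(-818, 9)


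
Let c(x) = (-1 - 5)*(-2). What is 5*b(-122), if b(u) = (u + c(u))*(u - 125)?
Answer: 135850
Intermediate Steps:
c(x) = 12 (c(x) = -6*(-2) = 12)
b(u) = (-125 + u)*(12 + u) (b(u) = (u + 12)*(u - 125) = (12 + u)*(-125 + u) = (-125 + u)*(12 + u))
5*b(-122) = 5*(-1500 + (-122)**2 - 113*(-122)) = 5*(-1500 + 14884 + 13786) = 5*27170 = 135850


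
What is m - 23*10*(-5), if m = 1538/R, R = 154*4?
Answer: 354969/308 ≈ 1152.5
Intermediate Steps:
R = 616
m = 769/308 (m = 1538/616 = 1538*(1/616) = 769/308 ≈ 2.4968)
m - 23*10*(-5) = 769/308 - 23*10*(-5) = 769/308 - 230*(-5) = 769/308 - 1*(-1150) = 769/308 + 1150 = 354969/308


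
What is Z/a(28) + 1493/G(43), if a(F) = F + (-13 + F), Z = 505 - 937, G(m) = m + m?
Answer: 629/86 ≈ 7.3139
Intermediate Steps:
G(m) = 2*m
Z = -432
a(F) = -13 + 2*F
Z/a(28) + 1493/G(43) = -432/(-13 + 2*28) + 1493/((2*43)) = -432/(-13 + 56) + 1493/86 = -432/43 + 1493*(1/86) = -432*1/43 + 1493/86 = -432/43 + 1493/86 = 629/86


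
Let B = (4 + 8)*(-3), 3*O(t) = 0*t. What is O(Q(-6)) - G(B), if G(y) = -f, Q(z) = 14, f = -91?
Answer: -91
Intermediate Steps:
O(t) = 0 (O(t) = (0*t)/3 = (⅓)*0 = 0)
B = -36 (B = 12*(-3) = -36)
G(y) = 91 (G(y) = -1*(-91) = 91)
O(Q(-6)) - G(B) = 0 - 1*91 = 0 - 91 = -91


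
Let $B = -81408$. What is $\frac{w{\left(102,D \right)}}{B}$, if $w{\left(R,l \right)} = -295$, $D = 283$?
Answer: $\frac{295}{81408} \approx 0.0036237$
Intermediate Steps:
$\frac{w{\left(102,D \right)}}{B} = - \frac{295}{-81408} = \left(-295\right) \left(- \frac{1}{81408}\right) = \frac{295}{81408}$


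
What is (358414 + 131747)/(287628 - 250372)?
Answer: 490161/37256 ≈ 13.157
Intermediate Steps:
(358414 + 131747)/(287628 - 250372) = 490161/37256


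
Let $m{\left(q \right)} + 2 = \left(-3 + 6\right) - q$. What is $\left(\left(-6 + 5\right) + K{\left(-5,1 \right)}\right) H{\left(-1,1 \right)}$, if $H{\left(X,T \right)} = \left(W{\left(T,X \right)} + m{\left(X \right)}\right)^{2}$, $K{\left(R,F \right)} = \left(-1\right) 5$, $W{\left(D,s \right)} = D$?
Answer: $-54$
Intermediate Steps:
$m{\left(q \right)} = 1 - q$ ($m{\left(q \right)} = -2 - \left(-3 + q\right) = 1 - q$)
$K{\left(R,F \right)} = -5$
$H{\left(X,T \right)} = \left(1 + T - X\right)^{2}$ ($H{\left(X,T \right)} = \left(T - \left(-1 + X\right)\right)^{2} = \left(1 + T - X\right)^{2}$)
$\left(\left(-6 + 5\right) + K{\left(-5,1 \right)}\right) H{\left(-1,1 \right)} = \left(\left(-6 + 5\right) - 5\right) \left(1 + 1 - -1\right)^{2} = \left(-1 - 5\right) \left(1 + 1 + 1\right)^{2} = - 6 \cdot 3^{2} = \left(-6\right) 9 = -54$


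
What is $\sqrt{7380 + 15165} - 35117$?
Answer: $-35117 + 3 \sqrt{2505} \approx -34967.0$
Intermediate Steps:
$\sqrt{7380 + 15165} - 35117 = \sqrt{22545} - 35117 = 3 \sqrt{2505} - 35117 = -35117 + 3 \sqrt{2505}$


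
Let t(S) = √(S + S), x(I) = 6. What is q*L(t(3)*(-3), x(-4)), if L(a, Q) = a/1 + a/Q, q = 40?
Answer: -140*√6 ≈ -342.93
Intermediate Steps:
t(S) = √2*√S (t(S) = √(2*S) = √2*√S)
L(a, Q) = a + a/Q (L(a, Q) = a*1 + a/Q = a + a/Q)
q*L(t(3)*(-3), x(-4)) = 40*((√2*√3)*(-3) + ((√2*√3)*(-3))/6) = 40*(√6*(-3) + (√6*(-3))*(⅙)) = 40*(-3*√6 - 3*√6*(⅙)) = 40*(-3*√6 - √6/2) = 40*(-7*√6/2) = -140*√6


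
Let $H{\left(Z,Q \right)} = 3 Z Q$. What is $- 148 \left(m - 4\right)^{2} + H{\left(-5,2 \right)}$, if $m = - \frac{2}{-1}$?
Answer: $-622$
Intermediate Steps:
$m = 2$ ($m = \left(-2\right) \left(-1\right) = 2$)
$H{\left(Z,Q \right)} = 3 Q Z$
$- 148 \left(m - 4\right)^{2} + H{\left(-5,2 \right)} = - 148 \left(2 - 4\right)^{2} + 3 \cdot 2 \left(-5\right) = - 148 \left(-2\right)^{2} - 30 = \left(-148\right) 4 - 30 = -592 - 30 = -622$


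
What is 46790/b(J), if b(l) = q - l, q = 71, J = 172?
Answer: -46790/101 ≈ -463.27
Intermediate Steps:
b(l) = 71 - l
46790/b(J) = 46790/(71 - 1*172) = 46790/(71 - 172) = 46790/(-101) = 46790*(-1/101) = -46790/101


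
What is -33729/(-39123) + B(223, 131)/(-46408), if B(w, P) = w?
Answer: 518857001/605206728 ≈ 0.85732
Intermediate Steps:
-33729/(-39123) + B(223, 131)/(-46408) = -33729/(-39123) + 223/(-46408) = -33729*(-1/39123) + 223*(-1/46408) = 11243/13041 - 223/46408 = 518857001/605206728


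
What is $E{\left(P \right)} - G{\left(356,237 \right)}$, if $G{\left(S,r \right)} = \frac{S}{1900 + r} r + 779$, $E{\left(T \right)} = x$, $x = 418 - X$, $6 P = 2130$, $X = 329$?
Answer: $- \frac{1558902}{2137} \approx -729.48$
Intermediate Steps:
$P = 355$ ($P = \frac{1}{6} \cdot 2130 = 355$)
$x = 89$ ($x = 418 - 329 = 89$)
$E{\left(T \right)} = 89$
$G{\left(S,r \right)} = 779 + \frac{S r}{1900 + r}$ ($G{\left(S,r \right)} = \frac{S}{1900 + r} r + 779 = \frac{S r}{1900 + r} + 779 = 779 + \frac{S r}{1900 + r}$)
$E{\left(P \right)} - G{\left(356,237 \right)} = 89 - \frac{1480100 + 779 \cdot 237 + 356 \cdot 237}{1900 + 237} = 89 - \frac{1480100 + 184623 + 84372}{2137} = 89 - \frac{1}{2137} \cdot 1749095 = 89 - \frac{1749095}{2137} = - \frac{1558902}{2137}$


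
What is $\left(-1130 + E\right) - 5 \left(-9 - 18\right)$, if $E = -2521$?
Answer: $-3516$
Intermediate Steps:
$\left(-1130 + E\right) - 5 \left(-9 - 18\right) = \left(-1130 - 2521\right) - 5 \left(-9 - 18\right) = -3651 - -135 = -3651 + 135 = -3516$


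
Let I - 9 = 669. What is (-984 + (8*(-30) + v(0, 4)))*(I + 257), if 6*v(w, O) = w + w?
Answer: -1144440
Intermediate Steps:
v(w, O) = w/3 (v(w, O) = (w + w)/6 = (2*w)/6 = w/3)
I = 678 (I = 9 + 669 = 678)
(-984 + (8*(-30) + v(0, 4)))*(I + 257) = (-984 + (8*(-30) + (⅓)*0))*(678 + 257) = (-984 + (-240 + 0))*935 = (-984 - 240)*935 = -1224*935 = -1144440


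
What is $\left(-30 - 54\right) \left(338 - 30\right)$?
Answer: $-25872$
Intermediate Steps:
$\left(-30 - 54\right) \left(338 - 30\right) = \left(-84\right) 308 = -25872$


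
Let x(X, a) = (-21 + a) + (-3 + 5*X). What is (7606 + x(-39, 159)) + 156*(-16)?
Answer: 5050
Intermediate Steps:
x(X, a) = -24 + a + 5*X
(7606 + x(-39, 159)) + 156*(-16) = (7606 + (-24 + 159 + 5*(-39))) + 156*(-16) = (7606 + (-24 + 159 - 195)) - 2496 = (7606 - 60) - 2496 = 7546 - 2496 = 5050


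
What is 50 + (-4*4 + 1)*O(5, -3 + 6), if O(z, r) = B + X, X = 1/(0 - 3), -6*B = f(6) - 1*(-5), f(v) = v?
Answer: 165/2 ≈ 82.500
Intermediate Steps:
B = -11/6 (B = -(6 - 1*(-5))/6 = -(6 + 5)/6 = -⅙*11 = -11/6 ≈ -1.8333)
X = -⅓ (X = 1/(-3) = -⅓ ≈ -0.33333)
O(z, r) = -13/6 (O(z, r) = -11/6 - ⅓ = -13/6)
50 + (-4*4 + 1)*O(5, -3 + 6) = 50 + (-4*4 + 1)*(-13/6) = 50 + (-16 + 1)*(-13/6) = 50 - 15*(-13/6) = 50 + 65/2 = 165/2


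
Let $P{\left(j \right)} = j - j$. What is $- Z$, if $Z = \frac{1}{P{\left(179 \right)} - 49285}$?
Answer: $\frac{1}{49285} \approx 2.029 \cdot 10^{-5}$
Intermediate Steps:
$P{\left(j \right)} = 0$
$Z = - \frac{1}{49285}$ ($Z = \frac{1}{0 - 49285} = \frac{1}{-49285} = - \frac{1}{49285} \approx -2.029 \cdot 10^{-5}$)
$- Z = \left(-1\right) \left(- \frac{1}{49285}\right) = \frac{1}{49285}$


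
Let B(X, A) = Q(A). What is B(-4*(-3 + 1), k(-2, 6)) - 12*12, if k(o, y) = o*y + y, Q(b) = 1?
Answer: -143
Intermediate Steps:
k(o, y) = y + o*y
B(X, A) = 1
B(-4*(-3 + 1), k(-2, 6)) - 12*12 = 1 - 12*12 = 1 - 144 = -143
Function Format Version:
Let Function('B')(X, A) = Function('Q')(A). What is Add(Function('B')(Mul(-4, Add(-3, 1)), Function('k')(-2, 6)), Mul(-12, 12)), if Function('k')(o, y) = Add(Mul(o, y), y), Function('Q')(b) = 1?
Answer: -143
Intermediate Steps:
Function('k')(o, y) = Add(y, Mul(o, y))
Function('B')(X, A) = 1
Add(Function('B')(Mul(-4, Add(-3, 1)), Function('k')(-2, 6)), Mul(-12, 12)) = Add(1, Mul(-12, 12)) = Add(1, -144) = -143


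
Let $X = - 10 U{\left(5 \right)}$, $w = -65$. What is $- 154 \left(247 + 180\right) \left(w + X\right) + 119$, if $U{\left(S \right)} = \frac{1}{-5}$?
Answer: $4142873$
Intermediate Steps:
$U{\left(S \right)} = - \frac{1}{5}$
$X = 2$ ($X = \left(-10\right) \left(- \frac{1}{5}\right) = 2$)
$- 154 \left(247 + 180\right) \left(w + X\right) + 119 = - 154 \left(247 + 180\right) \left(-65 + 2\right) + 119 = - 154 \cdot 427 \left(-63\right) + 119 = \left(-154\right) \left(-26901\right) + 119 = 4142754 + 119 = 4142873$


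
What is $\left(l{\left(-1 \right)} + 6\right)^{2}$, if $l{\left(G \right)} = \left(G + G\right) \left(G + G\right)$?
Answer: $100$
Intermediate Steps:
$l{\left(G \right)} = 4 G^{2}$ ($l{\left(G \right)} = 2 G 2 G = 4 G^{2}$)
$\left(l{\left(-1 \right)} + 6\right)^{2} = \left(4 \left(-1\right)^{2} + 6\right)^{2} = \left(4 \cdot 1 + 6\right)^{2} = \left(4 + 6\right)^{2} = 10^{2} = 100$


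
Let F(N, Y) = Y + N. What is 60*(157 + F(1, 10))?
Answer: 10080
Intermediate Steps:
F(N, Y) = N + Y
60*(157 + F(1, 10)) = 60*(157 + (1 + 10)) = 60*(157 + 11) = 60*168 = 10080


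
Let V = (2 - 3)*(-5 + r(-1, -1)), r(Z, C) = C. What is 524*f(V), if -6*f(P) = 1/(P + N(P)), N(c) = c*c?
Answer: -131/63 ≈ -2.0794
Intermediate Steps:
N(c) = c**2
V = 6 (V = (2 - 3)*(-5 - 1) = -1*(-6) = 6)
f(P) = -1/(6*(P + P**2))
524*f(V) = 524*(-1/6/(6*(1 + 6))) = 524*(-1/6*1/6/7) = 524*(-1/6*1/6*1/7) = 524*(-1/252) = -131/63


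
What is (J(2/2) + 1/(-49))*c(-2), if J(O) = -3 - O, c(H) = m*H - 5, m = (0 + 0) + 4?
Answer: 2561/49 ≈ 52.265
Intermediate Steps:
m = 4 (m = 0 + 4 = 4)
c(H) = -5 + 4*H (c(H) = 4*H - 5 = -5 + 4*H)
(J(2/2) + 1/(-49))*c(-2) = ((-3 - 2/2) + 1/(-49))*(-5 + 4*(-2)) = ((-3 - 2/2) - 1/49)*(-5 - 8) = ((-3 - 1*1) - 1/49)*(-13) = ((-3 - 1) - 1/49)*(-13) = (-4 - 1/49)*(-13) = -197/49*(-13) = 2561/49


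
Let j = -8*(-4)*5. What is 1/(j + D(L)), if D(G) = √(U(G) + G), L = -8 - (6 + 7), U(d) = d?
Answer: 80/12821 - I*√42/25642 ≈ 0.0062398 - 0.00025274*I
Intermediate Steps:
L = -21 (L = -8 - 1*13 = -8 - 13 = -21)
j = 160 (j = 32*5 = 160)
D(G) = √2*√G (D(G) = √(G + G) = √(2*G) = √2*√G)
1/(j + D(L)) = 1/(160 + √2*√(-21)) = 1/(160 + √2*(I*√21)) = 1/(160 + I*√42)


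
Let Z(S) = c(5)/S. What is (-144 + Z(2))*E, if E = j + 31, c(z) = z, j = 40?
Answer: -20093/2 ≈ -10047.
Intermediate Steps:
E = 71 (E = 40 + 31 = 71)
Z(S) = 5/S
(-144 + Z(2))*E = (-144 + 5/2)*71 = -283/2*71 = -20093/2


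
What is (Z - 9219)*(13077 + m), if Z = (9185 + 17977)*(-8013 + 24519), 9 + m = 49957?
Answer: 28255793607825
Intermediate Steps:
m = 49948 (m = -9 + 49957 = 49948)
Z = 448335972 (Z = 27162*16506 = 448335972)
(Z - 9219)*(13077 + m) = (448335972 - 9219)*(13077 + 49948) = 448326753*63025 = 28255793607825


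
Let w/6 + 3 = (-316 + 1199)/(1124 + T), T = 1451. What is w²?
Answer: 1685266704/6630625 ≈ 254.16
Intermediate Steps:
w = -41052/2575 (w = -18 + 6*((-316 + 1199)/(1124 + 1451)) = -18 + 6*(883/2575) = -18 + 5298/2575 = -41052/2575 ≈ -15.943)
w² = (-41052/2575)² = 1685266704/6630625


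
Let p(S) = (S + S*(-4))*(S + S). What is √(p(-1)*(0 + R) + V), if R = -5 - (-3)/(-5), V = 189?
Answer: √5565/5 ≈ 14.920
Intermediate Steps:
p(S) = -6*S² (p(S) = (S - 4*S)*(2*S) = (-3*S)*(2*S) = -6*S²)
R = -28/5 (R = -5 - (-3)*(-1)/5 = -5 - 1*⅗ = -5 - ⅗ = -28/5 ≈ -5.6000)
√(p(-1)*(0 + R) + V) = √((-6*(-1)²)*(0 - 28/5) + 189) = √(-6*1*(-28/5) + 189) = √(-6*(-28/5) + 189) = √(168/5 + 189) = √(1113/5) = √5565/5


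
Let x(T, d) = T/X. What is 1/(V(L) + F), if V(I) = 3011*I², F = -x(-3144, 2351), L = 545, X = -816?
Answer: 34/30407637219 ≈ 1.1181e-9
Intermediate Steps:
x(T, d) = -T/816 (x(T, d) = T/(-816) = T*(-1/816) = -T/816)
F = -131/34 (F = -(-1)*(-3144)/816 = -1*131/34 = -131/34 ≈ -3.8529)
1/(V(L) + F) = 1/(3011*545² - 131/34) = 1/(3011*297025 - 131/34) = 1/(894342275 - 131/34) = 1/(30407637219/34) = 34/30407637219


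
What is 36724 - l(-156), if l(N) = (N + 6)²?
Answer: 14224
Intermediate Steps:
l(N) = (6 + N)²
36724 - l(-156) = 36724 - (6 - 156)² = 36724 - 1*(-150)² = 36724 - 1*22500 = 36724 - 22500 = 14224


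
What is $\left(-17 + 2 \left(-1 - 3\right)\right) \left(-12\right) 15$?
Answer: $4500$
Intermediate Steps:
$\left(-17 + 2 \left(-1 - 3\right)\right) \left(-12\right) 15 = \left(-17 + 2 \left(-4\right)\right) \left(-12\right) 15 = \left(-17 - 8\right) \left(-12\right) 15 = \left(-25\right) \left(-12\right) 15 = 300 \cdot 15 = 4500$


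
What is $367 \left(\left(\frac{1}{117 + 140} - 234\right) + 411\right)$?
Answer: $\frac{16694830}{257} \approx 64960.0$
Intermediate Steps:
$367 \left(\left(\frac{1}{117 + 140} - 234\right) + 411\right) = 367 \left(\left(\frac{1}{257} - 234\right) + 411\right) = 367 \left(- \frac{60137}{257} + 411\right) = 367 \cdot \frac{45490}{257} = \frac{16694830}{257}$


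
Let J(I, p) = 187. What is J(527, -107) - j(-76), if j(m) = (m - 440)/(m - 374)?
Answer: 13939/75 ≈ 185.85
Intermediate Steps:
j(m) = (-440 + m)/(-374 + m)
J(527, -107) - j(-76) = 187 - (-440 - 76)/(-374 - 76) = 187 - (-516)/(-450) = 187 - (-1)*(-516)/450 = 187 - 1*86/75 = 187 - 86/75 = 13939/75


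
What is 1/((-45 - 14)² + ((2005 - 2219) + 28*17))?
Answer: 1/3743 ≈ 0.00026717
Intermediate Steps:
1/((-45 - 14)² + ((2005 - 2219) + 28*17)) = 1/((-59)² + (-214 + 476)) = 1/(3481 + 262) = 1/3743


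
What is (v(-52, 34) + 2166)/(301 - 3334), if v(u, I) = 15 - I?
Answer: -2147/3033 ≈ -0.70788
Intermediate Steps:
(v(-52, 34) + 2166)/(301 - 3334) = ((15 - 1*34) + 2166)/(301 - 3334) = ((15 - 34) + 2166)/(-3033) = (-19 + 2166)*(-1/3033) = 2147*(-1/3033) = -2147/3033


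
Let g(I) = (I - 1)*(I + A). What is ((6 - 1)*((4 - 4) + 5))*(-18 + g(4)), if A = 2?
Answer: 0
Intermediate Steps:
g(I) = (-1 + I)*(2 + I) (g(I) = (I - 1)*(I + 2) = (-1 + I)*(2 + I))
((6 - 1)*((4 - 4) + 5))*(-18 + g(4)) = ((6 - 1)*((4 - 4) + 5))*(-18 + (-2 + 4 + 4**2)) = (5*(0 + 5))*(-18 + (-2 + 4 + 16)) = (5*5)*(-18 + 18) = 25*0 = 0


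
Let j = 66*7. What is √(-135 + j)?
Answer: √327 ≈ 18.083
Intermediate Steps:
j = 462
√(-135 + j) = √(-135 + 462) = √327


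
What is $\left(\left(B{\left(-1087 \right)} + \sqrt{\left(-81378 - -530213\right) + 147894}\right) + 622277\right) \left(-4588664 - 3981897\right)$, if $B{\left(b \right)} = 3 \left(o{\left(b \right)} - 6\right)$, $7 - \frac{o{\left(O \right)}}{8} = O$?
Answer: $-5558137366915 - 8570561 \sqrt{596729} \approx -5.5648 \cdot 10^{12}$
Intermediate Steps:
$o{\left(O \right)} = 56 - 8 O$
$B{\left(b \right)} = 150 - 24 b$ ($B{\left(b \right)} = 3 \left(\left(56 - 8 b\right) - 6\right) = 3 \left(50 - 8 b\right) = 150 - 24 b$)
$\left(\left(B{\left(-1087 \right)} + \sqrt{\left(-81378 - -530213\right) + 147894}\right) + 622277\right) \left(-4588664 - 3981897\right) = \left(\left(\left(150 - -26088\right) + \sqrt{\left(-81378 - -530213\right) + 147894}\right) + 622277\right) \left(-4588664 - 3981897\right) = \left(\left(\left(150 + 26088\right) + \sqrt{\left(-81378 + 530213\right) + 147894}\right) + 622277\right) \left(-8570561\right) = \left(\left(26238 + \sqrt{448835 + 147894}\right) + 622277\right) \left(-8570561\right) = \left(\left(26238 + \sqrt{596729}\right) + 622277\right) \left(-8570561\right) = \left(648515 + \sqrt{596729}\right) \left(-8570561\right) = -5558137366915 - 8570561 \sqrt{596729}$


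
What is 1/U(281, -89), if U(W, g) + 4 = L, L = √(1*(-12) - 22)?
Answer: -2/25 - I*√34/50 ≈ -0.08 - 0.11662*I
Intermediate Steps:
L = I*√34 (L = √(-12 - 22) = √(-34) = I*√34 ≈ 5.8309*I)
U(W, g) = -4 + I*√34
1/U(281, -89) = 1/(-4 + I*√34)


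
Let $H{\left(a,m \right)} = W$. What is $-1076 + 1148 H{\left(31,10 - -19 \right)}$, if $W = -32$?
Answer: $-37812$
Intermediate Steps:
$H{\left(a,m \right)} = -32$
$-1076 + 1148 H{\left(31,10 - -19 \right)} = -1076 + 1148 \left(-32\right) = -1076 - 36736 = -37812$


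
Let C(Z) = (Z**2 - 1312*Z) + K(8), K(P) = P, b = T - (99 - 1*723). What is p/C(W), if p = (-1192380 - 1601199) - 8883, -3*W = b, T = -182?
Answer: -12611079/967574 ≈ -13.034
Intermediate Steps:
b = 442 (b = -182 - (99 - 1*723) = -182 - (99 - 723) = -182 - 1*(-624) = -182 + 624 = 442)
W = -442/3 (W = -1/3*442 = -442/3 ≈ -147.33)
C(Z) = 8 + Z**2 - 1312*Z (C(Z) = (Z**2 - 1312*Z) + 8 = 8 + Z**2 - 1312*Z)
p = -2802462 (p = -2793579 - 8883 = -2802462)
p/C(W) = -2802462/(8 + (-442/3)**2 - 1312*(-442/3)) = -2802462/(8 + 195364/9 + 579904/3) = -2802462/1935148/9 = -2802462*9/1935148 = -12611079/967574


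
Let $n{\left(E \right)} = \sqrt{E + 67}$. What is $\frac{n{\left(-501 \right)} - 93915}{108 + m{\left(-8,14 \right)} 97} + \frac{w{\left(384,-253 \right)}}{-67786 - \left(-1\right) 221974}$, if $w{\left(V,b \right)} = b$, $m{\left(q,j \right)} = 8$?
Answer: $- \frac{1810098709}{17037774} + \frac{i \sqrt{434}}{884} \approx -106.24 + 0.023566 i$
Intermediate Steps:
$n{\left(E \right)} = \sqrt{67 + E}$
$\frac{n{\left(-501 \right)} - 93915}{108 + m{\left(-8,14 \right)} 97} + \frac{w{\left(384,-253 \right)}}{-67786 - \left(-1\right) 221974} = \frac{\sqrt{67 - 501} - 93915}{108 + 8 \cdot 97} - \frac{253}{-67786 - \left(-1\right) 221974} = \frac{\sqrt{-434} - 93915}{108 + 776} - \frac{253}{-67786 - -221974} = \frac{i \sqrt{434} - 93915}{884} - \frac{253}{-67786 + 221974} = \left(-93915 + i \sqrt{434}\right) \frac{1}{884} - \frac{253}{154188} = \left(- \frac{93915}{884} + \frac{i \sqrt{434}}{884}\right) - \frac{253}{154188} = - \frac{1810098709}{17037774} + \frac{i \sqrt{434}}{884}$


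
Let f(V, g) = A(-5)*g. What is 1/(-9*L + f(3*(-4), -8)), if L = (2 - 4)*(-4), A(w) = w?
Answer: -1/32 ≈ -0.031250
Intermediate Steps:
f(V, g) = -5*g
L = 8 (L = -2*(-4) = 8)
1/(-9*L + f(3*(-4), -8)) = 1/(-9*8 - 5*(-8)) = 1/(-72 + 40) = 1/(-32) = -1/32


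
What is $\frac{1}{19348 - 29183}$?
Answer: $- \frac{1}{9835} \approx -0.00010168$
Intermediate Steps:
$\frac{1}{19348 - 29183} = \frac{1}{-9835} = - \frac{1}{9835}$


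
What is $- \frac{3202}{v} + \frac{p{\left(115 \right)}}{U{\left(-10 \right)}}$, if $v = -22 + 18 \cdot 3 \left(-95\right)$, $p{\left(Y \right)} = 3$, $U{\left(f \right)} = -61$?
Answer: $\frac{89933}{157136} \approx 0.57233$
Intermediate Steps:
$v = -5152$ ($v = -22 + 54 \left(-95\right) = -22 - 5130 = -5152$)
$- \frac{3202}{v} + \frac{p{\left(115 \right)}}{U{\left(-10 \right)}} = - \frac{3202}{-5152} + \frac{3}{-61} = \left(-3202\right) \left(- \frac{1}{5152}\right) + 3 \left(- \frac{1}{61}\right) = \frac{1601}{2576} - \frac{3}{61} = \frac{89933}{157136}$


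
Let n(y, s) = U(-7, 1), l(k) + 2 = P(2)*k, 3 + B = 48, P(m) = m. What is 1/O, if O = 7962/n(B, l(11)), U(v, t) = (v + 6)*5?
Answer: -5/7962 ≈ -0.00062798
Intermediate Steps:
U(v, t) = 30 + 5*v (U(v, t) = (6 + v)*5 = 30 + 5*v)
B = 45 (B = -3 + 48 = 45)
l(k) = -2 + 2*k
n(y, s) = -5 (n(y, s) = 30 + 5*(-7) = 30 - 35 = -5)
O = -7962/5 (O = 7962/(-5) = 7962*(-⅕) = -7962/5 ≈ -1592.4)
1/O = 1/(-7962/5) = -5/7962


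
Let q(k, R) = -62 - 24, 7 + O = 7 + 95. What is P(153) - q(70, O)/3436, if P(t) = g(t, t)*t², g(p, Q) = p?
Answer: 6153149329/1718 ≈ 3.5816e+6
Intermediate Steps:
O = 95 (O = -7 + (7 + 95) = -7 + 102 = 95)
q(k, R) = -86
P(t) = t³ (P(t) = t*t² = t³)
P(153) - q(70, O)/3436 = 153³ - (-86)/3436 = 3581577 - (-86)/3436 = 3581577 - 1*(-43/1718) = 3581577 + 43/1718 = 6153149329/1718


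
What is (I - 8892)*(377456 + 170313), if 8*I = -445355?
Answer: -282917758579/8 ≈ -3.5365e+10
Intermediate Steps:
I = -445355/8 (I = (1/8)*(-445355) = -445355/8 ≈ -55669.)
(I - 8892)*(377456 + 170313) = (-445355/8 - 8892)*(377456 + 170313) = -516491/8*547769 = -282917758579/8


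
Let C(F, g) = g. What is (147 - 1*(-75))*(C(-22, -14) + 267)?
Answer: 56166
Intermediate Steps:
(147 - 1*(-75))*(C(-22, -14) + 267) = (147 - 1*(-75))*(-14 + 267) = (147 + 75)*253 = 222*253 = 56166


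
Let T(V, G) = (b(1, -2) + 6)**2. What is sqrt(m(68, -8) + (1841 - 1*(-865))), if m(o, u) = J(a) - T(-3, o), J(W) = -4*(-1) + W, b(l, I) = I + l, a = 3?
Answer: 8*sqrt(42) ≈ 51.846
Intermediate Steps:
J(W) = 4 + W
T(V, G) = 25 (T(V, G) = ((-2 + 1) + 6)**2 = (-1 + 6)**2 = 5**2 = 25)
m(o, u) = -18 (m(o, u) = (4 + 3) - 1*25 = 7 - 25 = -18)
sqrt(m(68, -8) + (1841 - 1*(-865))) = sqrt(-18 + (1841 - 1*(-865))) = sqrt(-18 + (1841 + 865)) = sqrt(-18 + 2706) = sqrt(2688) = 8*sqrt(42)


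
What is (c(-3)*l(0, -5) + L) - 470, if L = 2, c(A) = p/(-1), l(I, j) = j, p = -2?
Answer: -478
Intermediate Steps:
c(A) = 2 (c(A) = -2/(-1) = -2*(-1) = 2)
(c(-3)*l(0, -5) + L) - 470 = (2*(-5) + 2) - 470 = (-10 + 2) - 470 = -8 - 470 = -478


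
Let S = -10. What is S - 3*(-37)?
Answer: 101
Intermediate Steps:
S - 3*(-37) = -10 - 3*(-37) = -10 + 111 = 101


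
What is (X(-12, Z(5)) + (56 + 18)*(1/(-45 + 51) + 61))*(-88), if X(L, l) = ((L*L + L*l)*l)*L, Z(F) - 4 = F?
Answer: -168520/3 ≈ -56173.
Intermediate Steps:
Z(F) = 4 + F
X(L, l) = L*l*(L² + L*l) (X(L, l) = ((L² + L*l)*l)*L = (l*(L² + L*l))*L = L*l*(L² + L*l))
(X(-12, Z(5)) + (56 + 18)*(1/(-45 + 51) + 61))*(-88) = ((4 + 5)*(-12)²*(-12 + (4 + 5)) + (56 + 18)*(1/(-45 + 51) + 61))*(-88) = (9*144*(-12 + 9) + 74*(1/6 + 61))*(-88) = (9*144*(-3) + 74*(⅙ + 61))*(-88) = (-3888 + 74*(367/6))*(-88) = (-3888 + 13579/3)*(-88) = (1915/3)*(-88) = -168520/3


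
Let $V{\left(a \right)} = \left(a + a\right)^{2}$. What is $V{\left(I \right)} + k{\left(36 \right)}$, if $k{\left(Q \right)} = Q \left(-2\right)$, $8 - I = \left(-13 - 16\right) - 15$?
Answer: $10744$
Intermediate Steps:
$I = 52$ ($I = 8 - \left(\left(-13 - 16\right) - 15\right) = 8 - \left(-29 - 15\right) = 8 - -44 = 8 + 44 = 52$)
$k{\left(Q \right)} = - 2 Q$
$V{\left(a \right)} = 4 a^{2}$ ($V{\left(a \right)} = \left(2 a\right)^{2} = 4 a^{2}$)
$V{\left(I \right)} + k{\left(36 \right)} = 4 \cdot 52^{2} - 72 = 4 \cdot 2704 - 72 = 10816 - 72 = 10744$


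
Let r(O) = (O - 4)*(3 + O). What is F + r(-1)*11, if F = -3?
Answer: -113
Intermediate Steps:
r(O) = (-4 + O)*(3 + O)
F + r(-1)*11 = -3 + (-12 + (-1)² - 1*(-1))*11 = -3 + (-12 + 1 + 1)*11 = -3 - 10*11 = -3 - 110 = -113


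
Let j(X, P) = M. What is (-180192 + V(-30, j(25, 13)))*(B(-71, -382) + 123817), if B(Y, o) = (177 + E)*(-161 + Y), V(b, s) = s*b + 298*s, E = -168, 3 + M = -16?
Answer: -22554436036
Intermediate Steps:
M = -19 (M = -3 - 16 = -19)
j(X, P) = -19
V(b, s) = 298*s + b*s (V(b, s) = b*s + 298*s = 298*s + b*s)
B(Y, o) = -1449 + 9*Y (B(Y, o) = (177 - 168)*(-161 + Y) = 9*(-161 + Y) = -1449 + 9*Y)
(-180192 + V(-30, j(25, 13)))*(B(-71, -382) + 123817) = (-180192 - 19*(298 - 30))*((-1449 + 9*(-71)) + 123817) = (-180192 - 19*268)*((-1449 - 639) + 123817) = (-180192 - 5092)*(-2088 + 123817) = -185284*121729 = -22554436036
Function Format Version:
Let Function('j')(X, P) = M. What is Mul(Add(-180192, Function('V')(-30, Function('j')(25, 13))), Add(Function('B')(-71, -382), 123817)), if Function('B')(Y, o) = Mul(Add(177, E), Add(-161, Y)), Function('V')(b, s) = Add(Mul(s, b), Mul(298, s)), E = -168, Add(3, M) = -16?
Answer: -22554436036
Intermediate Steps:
M = -19 (M = Add(-3, -16) = -19)
Function('j')(X, P) = -19
Function('V')(b, s) = Add(Mul(298, s), Mul(b, s)) (Function('V')(b, s) = Add(Mul(b, s), Mul(298, s)) = Add(Mul(298, s), Mul(b, s)))
Function('B')(Y, o) = Add(-1449, Mul(9, Y)) (Function('B')(Y, o) = Mul(Add(177, -168), Add(-161, Y)) = Mul(9, Add(-161, Y)) = Add(-1449, Mul(9, Y)))
Mul(Add(-180192, Function('V')(-30, Function('j')(25, 13))), Add(Function('B')(-71, -382), 123817)) = Mul(Add(-180192, Mul(-19, Add(298, -30))), Add(Add(-1449, Mul(9, -71)), 123817)) = Mul(Add(-180192, Mul(-19, 268)), Add(Add(-1449, -639), 123817)) = Mul(Add(-180192, -5092), Add(-2088, 123817)) = Mul(-185284, 121729) = -22554436036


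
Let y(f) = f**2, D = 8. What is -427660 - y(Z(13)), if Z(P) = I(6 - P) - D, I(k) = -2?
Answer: -427760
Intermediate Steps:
Z(P) = -10 (Z(P) = -2 - 1*8 = -2 - 8 = -10)
-427660 - y(Z(13)) = -427660 - 1*(-10)**2 = -427660 - 1*100 = -427660 - 100 = -427760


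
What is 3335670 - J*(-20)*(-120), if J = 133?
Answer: 3016470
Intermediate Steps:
3335670 - J*(-20)*(-120) = 3335670 - 133*(-20)*(-120) = 3335670 - (-2660)*(-120) = 3335670 - 1*319200 = 3335670 - 319200 = 3016470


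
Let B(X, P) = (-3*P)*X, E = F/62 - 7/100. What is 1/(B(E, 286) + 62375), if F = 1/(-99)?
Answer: 4650/290323679 ≈ 1.6017e-5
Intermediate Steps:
F = -1/99 ≈ -0.010101
E = -21533/306900 (E = -1/99/62 - 7/100 = -1/99*1/62 - 7*1/100 = -1/6138 - 7/100 = -21533/306900 ≈ -0.070163)
B(X, P) = -3*P*X
1/(B(E, 286) + 62375) = 1/(-3*286*(-21533/306900) + 62375) = 1/(279929/4650 + 62375) = 1/(290323679/4650) = 4650/290323679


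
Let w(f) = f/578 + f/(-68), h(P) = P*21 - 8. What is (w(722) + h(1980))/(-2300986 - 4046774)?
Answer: -24023201/3669005280 ≈ -0.0065476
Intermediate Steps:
h(P) = -8 + 21*P (h(P) = 21*P - 8 = -8 + 21*P)
w(f) = -15*f/1156 (w(f) = f*(1/578) + f*(-1/68) = f/578 - f/68 = -15*f/1156)
(w(722) + h(1980))/(-2300986 - 4046774) = (-15/1156*722 + (-8 + 21*1980))/(-2300986 - 4046774) = (-5415/578 + (-8 + 41580))/(-6347760) = (-5415/578 + 41572)*(-1/6347760) = (24023201/578)*(-1/6347760) = -24023201/3669005280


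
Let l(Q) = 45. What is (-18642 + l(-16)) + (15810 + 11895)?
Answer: 9108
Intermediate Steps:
(-18642 + l(-16)) + (15810 + 11895) = (-18642 + 45) + (15810 + 11895) = -18597 + 27705 = 9108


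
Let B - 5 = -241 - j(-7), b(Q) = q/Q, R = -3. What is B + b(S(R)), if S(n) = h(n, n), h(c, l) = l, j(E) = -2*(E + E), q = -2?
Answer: -790/3 ≈ -263.33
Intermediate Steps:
j(E) = -4*E
S(n) = n
b(Q) = -2/Q
B = -264 (B = 5 + (-241 - (-4)*(-7)) = 5 + (-241 - 1*28) = 5 + (-241 - 28) = 5 - 269 = -264)
B + b(S(R)) = -264 - 2/(-3) = -264 - 2*(-⅓) = -264 + ⅔ = -790/3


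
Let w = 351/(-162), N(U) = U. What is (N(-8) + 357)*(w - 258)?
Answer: -544789/6 ≈ -90798.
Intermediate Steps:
w = -13/6 (w = 351*(-1/162) = -13/6 ≈ -2.1667)
(N(-8) + 357)*(w - 258) = (-8 + 357)*(-13/6 - 258) = 349*(-1561/6) = -544789/6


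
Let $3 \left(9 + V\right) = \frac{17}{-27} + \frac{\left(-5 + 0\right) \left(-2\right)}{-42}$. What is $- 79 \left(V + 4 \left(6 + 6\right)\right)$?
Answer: $- \frac{1733971}{567} \approx -3058.1$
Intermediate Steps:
$V = - \frac{5267}{567}$ ($V = -9 + \frac{\frac{17}{-27} + \frac{\left(-5 + 0\right) \left(-2\right)}{-42}}{3} = -9 + \frac{17 \left(- \frac{1}{27}\right) + \left(-5\right) \left(-2\right) \left(- \frac{1}{42}\right)}{3} = -9 + \frac{- \frac{17}{27} + 10 \left(- \frac{1}{42}\right)}{3} = -9 + \frac{- \frac{17}{27} - \frac{5}{21}}{3} = -9 + \frac{1}{3} \left(- \frac{164}{189}\right) = -9 - \frac{164}{567} = - \frac{5267}{567} \approx -9.2892$)
$- 79 \left(V + 4 \left(6 + 6\right)\right) = - 79 \left(- \frac{5267}{567} + 4 \left(6 + 6\right)\right) = - 79 \left(- \frac{5267}{567} + 4 \cdot 12\right) = - 79 \left(- \frac{5267}{567} + 48\right) = \left(-79\right) \frac{21949}{567} = - \frac{1733971}{567}$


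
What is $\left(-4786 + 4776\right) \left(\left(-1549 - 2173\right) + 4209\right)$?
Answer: $-4870$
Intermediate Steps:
$\left(-4786 + 4776\right) \left(\left(-1549 - 2173\right) + 4209\right) = - 10 \left(\left(-1549 - 2173\right) + 4209\right) = - 10 \left(-3722 + 4209\right) = \left(-10\right) 487 = -4870$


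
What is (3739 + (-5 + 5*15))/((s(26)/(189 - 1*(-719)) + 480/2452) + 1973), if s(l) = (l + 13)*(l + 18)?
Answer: 530026159/274835140 ≈ 1.9285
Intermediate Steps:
s(l) = (13 + l)*(18 + l)
(3739 + (-5 + 5*15))/((s(26)/(189 - 1*(-719)) + 480/2452) + 1973) = (3739 + (-5 + 5*15))/(((234 + 26**2 + 31*26)/(189 - 1*(-719)) + 480/2452) + 1973) = (3739 + (-5 + 75))/(((234 + 676 + 806)/(189 + 719) + 480*(1/2452)) + 1973) = (3739 + 70)/((1716/908 + 120/613) + 1973) = 3809/((1716*(1/908) + 120/613) + 1973) = 3809/((429/227 + 120/613) + 1973) = 3809/(290217/139151 + 1973) = 3809/(274835140/139151) = 3809*(139151/274835140) = 530026159/274835140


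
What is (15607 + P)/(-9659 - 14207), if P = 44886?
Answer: -60493/23866 ≈ -2.5347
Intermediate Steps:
(15607 + P)/(-9659 - 14207) = (15607 + 44886)/(-9659 - 14207) = 60493/(-23866) = 60493*(-1/23866) = -60493/23866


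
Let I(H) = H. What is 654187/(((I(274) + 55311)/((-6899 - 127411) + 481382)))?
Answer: 227049990464/55585 ≈ 4.0847e+6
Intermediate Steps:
654187/(((I(274) + 55311)/((-6899 - 127411) + 481382))) = 654187/(((274 + 55311)/((-6899 - 127411) + 481382))) = 654187/((55585/(-134310 + 481382))) = 654187/((55585/347072)) = 654187/((55585*(1/347072))) = 654187/(55585/347072) = 654187*(347072/55585) = 227049990464/55585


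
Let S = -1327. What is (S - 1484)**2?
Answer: 7901721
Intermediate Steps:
(S - 1484)**2 = (-1327 - 1484)**2 = (-2811)**2 = 7901721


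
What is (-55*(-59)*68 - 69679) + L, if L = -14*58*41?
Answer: 117689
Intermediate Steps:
L = -33292 (L = -812*41 = -33292)
(-55*(-59)*68 - 69679) + L = (-55*(-59)*68 - 69679) - 33292 = (3245*68 - 69679) - 33292 = (220660 - 69679) - 33292 = 150981 - 33292 = 117689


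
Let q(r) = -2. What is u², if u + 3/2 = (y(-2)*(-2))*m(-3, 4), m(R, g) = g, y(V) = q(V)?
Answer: 841/4 ≈ 210.25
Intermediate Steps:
y(V) = -2
u = 29/2 (u = -3/2 - 2*(-2)*4 = -3/2 + 4*4 = -3/2 + 16 = 29/2 ≈ 14.500)
u² = (29/2)² = 841/4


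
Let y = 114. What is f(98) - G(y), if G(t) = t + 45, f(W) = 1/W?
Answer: -15581/98 ≈ -158.99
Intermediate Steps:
G(t) = 45 + t
f(98) - G(y) = 1/98 - (45 + 114) = 1/98 - 1*159 = 1/98 - 159 = -15581/98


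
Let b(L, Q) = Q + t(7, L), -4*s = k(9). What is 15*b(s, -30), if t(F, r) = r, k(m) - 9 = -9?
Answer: -450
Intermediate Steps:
k(m) = 0 (k(m) = 9 - 9 = 0)
s = 0 (s = -1/4*0 = 0)
b(L, Q) = L + Q (b(L, Q) = Q + L = L + Q)
15*b(s, -30) = 15*(0 - 30) = 15*(-30) = -450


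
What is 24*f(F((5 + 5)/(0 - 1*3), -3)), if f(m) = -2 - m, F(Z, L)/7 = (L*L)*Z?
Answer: 4992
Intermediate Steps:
F(Z, L) = 7*Z*L² (F(Z, L) = 7*((L*L)*Z) = 7*(L²*Z) = 7*(Z*L²) = 7*Z*L²)
24*f(F((5 + 5)/(0 - 1*3), -3)) = 24*(-2 - 7*(5 + 5)/(0 - 1*3)*(-3)²) = 24*(-2 - 7*10/(0 - 3)*9) = 24*(-2 - 7*10/(-3)*9) = 24*(-2 - 7*10*(-⅓)*9) = 24*(-2 - 7*(-10)*9/3) = 24*(-2 - 1*(-210)) = 24*(-2 + 210) = 24*208 = 4992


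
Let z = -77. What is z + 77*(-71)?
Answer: -5544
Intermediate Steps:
z + 77*(-71) = -77 + 77*(-71) = -77 - 5467 = -5544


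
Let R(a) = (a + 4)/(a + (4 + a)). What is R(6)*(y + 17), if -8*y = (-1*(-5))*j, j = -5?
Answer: 805/64 ≈ 12.578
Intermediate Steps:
y = 25/8 (y = -(-1*(-5))*(-5)/8 = -5*(-5)/8 = -⅛*(-25) = 25/8 ≈ 3.1250)
R(a) = (4 + a)/(4 + 2*a)
R(6)*(y + 17) = ((4 + 6)/(2*(2 + 6)))*(25/8 + 17) = ((½)*10/8)*(161/8) = ((½)*(⅛)*10)*(161/8) = (5/8)*(161/8) = 805/64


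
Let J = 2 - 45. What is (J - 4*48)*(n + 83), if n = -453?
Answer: 86950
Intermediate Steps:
J = -43
(J - 4*48)*(n + 83) = (-43 - 4*48)*(-453 + 83) = (-43 - 192)*(-370) = -235*(-370) = 86950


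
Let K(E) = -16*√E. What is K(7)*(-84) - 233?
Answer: -233 + 1344*√7 ≈ 3322.9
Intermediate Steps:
K(7)*(-84) - 233 = -16*√7*(-84) - 233 = 1344*√7 - 233 = -233 + 1344*√7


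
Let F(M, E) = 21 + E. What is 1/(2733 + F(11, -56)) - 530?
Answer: -1429939/2698 ≈ -530.00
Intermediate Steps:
1/(2733 + F(11, -56)) - 530 = 1/(2733 + (21 - 56)) - 530 = 1/(2733 - 35) - 530 = 1/2698 - 530 = -1429939/2698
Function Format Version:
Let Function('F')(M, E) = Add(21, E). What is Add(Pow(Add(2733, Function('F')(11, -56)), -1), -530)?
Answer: Rational(-1429939, 2698) ≈ -530.00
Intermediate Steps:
Add(Pow(Add(2733, Function('F')(11, -56)), -1), -530) = Add(Pow(Add(2733, Add(21, -56)), -1), -530) = Add(Pow(Add(2733, -35), -1), -530) = Add(Pow(2698, -1), -530) = Add(Rational(1, 2698), -530) = Rational(-1429939, 2698)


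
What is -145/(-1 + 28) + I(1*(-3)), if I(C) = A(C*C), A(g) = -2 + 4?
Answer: -91/27 ≈ -3.3704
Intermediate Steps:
A(g) = 2
I(C) = 2
-145/(-1 + 28) + I(1*(-3)) = -145/(-1 + 28) + 2 = -145/27 + 2 = -91/27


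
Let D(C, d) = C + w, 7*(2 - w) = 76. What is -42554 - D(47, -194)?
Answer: -298145/7 ≈ -42592.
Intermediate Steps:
w = -62/7 (w = 2 - 1/7*76 = 2 - 76/7 = -62/7 ≈ -8.8571)
D(C, d) = -62/7 + C (D(C, d) = C - 62/7 = -62/7 + C)
-42554 - D(47, -194) = -42554 - (-62/7 + 47) = -42554 - 1*267/7 = -42554 - 267/7 = -298145/7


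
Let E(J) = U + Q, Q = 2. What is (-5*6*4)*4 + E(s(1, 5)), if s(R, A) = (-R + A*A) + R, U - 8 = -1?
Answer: -471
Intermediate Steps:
U = 7 (U = 8 - 1 = 7)
s(R, A) = A**2 (s(R, A) = (-R + A**2) + R = (A**2 - R) + R = A**2)
E(J) = 9 (E(J) = 7 + 2 = 9)
(-5*6*4)*4 + E(s(1, 5)) = (-5*6*4)*4 + 9 = -30*4*4 + 9 = -120*4 + 9 = -480 + 9 = -471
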